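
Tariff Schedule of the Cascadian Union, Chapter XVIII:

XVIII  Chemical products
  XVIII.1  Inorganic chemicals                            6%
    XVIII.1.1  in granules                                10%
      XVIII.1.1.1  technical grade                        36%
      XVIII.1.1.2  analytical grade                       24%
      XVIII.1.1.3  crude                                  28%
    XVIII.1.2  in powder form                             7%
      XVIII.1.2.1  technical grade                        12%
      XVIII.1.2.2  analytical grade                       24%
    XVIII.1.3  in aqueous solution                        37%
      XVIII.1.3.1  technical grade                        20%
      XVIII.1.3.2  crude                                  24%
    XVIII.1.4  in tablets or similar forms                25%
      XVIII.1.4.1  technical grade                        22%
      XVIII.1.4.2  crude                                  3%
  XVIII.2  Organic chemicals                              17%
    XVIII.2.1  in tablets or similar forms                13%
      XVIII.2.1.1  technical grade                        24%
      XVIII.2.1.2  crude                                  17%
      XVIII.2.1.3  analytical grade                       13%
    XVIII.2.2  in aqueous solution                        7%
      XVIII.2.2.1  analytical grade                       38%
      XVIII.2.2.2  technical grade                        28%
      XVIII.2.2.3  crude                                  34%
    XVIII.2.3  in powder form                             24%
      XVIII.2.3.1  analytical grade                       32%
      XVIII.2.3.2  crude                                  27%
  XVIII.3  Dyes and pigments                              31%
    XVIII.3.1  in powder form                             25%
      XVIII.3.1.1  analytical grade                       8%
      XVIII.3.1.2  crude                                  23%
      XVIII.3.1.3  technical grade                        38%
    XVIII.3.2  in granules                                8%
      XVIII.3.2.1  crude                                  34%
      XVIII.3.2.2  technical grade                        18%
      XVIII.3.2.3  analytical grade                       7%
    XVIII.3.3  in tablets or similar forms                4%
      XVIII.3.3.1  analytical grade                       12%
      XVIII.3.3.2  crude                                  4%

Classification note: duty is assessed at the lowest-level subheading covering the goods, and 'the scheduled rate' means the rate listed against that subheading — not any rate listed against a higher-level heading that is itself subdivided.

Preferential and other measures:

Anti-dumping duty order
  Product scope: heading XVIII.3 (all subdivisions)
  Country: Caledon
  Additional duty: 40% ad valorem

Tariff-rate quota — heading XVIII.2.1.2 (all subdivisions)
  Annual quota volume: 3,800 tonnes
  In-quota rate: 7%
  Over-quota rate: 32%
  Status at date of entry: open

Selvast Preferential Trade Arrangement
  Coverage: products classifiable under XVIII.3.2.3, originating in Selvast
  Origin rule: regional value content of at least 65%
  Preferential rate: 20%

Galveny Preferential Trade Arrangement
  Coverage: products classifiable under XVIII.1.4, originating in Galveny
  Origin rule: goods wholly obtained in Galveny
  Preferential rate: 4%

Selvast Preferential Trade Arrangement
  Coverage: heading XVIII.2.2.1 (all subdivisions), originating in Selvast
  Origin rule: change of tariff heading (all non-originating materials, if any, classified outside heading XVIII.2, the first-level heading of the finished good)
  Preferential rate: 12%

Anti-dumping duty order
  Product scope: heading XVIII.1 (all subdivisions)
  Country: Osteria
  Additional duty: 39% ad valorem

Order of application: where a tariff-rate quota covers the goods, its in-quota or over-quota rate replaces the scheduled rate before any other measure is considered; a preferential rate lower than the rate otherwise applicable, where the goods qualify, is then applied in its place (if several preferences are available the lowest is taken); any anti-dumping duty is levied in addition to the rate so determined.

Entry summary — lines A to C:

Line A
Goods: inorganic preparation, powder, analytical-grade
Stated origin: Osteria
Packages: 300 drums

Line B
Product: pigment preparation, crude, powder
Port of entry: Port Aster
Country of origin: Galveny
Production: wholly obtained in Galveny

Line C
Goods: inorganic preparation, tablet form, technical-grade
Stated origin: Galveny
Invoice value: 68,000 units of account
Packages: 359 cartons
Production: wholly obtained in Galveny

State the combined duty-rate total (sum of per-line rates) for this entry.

90%

Line A: inorganic → XVIII.1; powder → XVIII.1.2; analytical-grade → XVIII.1.2.2. Scheduled 24%. anti-dumping (Osteria, XVIII.1): +39%; total 24% + 39% = 63%. → 63%.
Line B: pigment → XVIII.3; powder → XVIII.3.1; crude → XVIII.3.1.2. Scheduled 23%. Galveny agreement on XVIII.1.4: XVIII.3.1.2 not covered. → 23%.
Line C: inorganic → XVIII.1; tablet form → XVIII.1.4; technical-grade → XVIII.1.4.1. Scheduled 22%. Galveny agreement on XVIII.1.4: wholly obtained → 4% available; preferential 4%. → 4%.
Sum: 63% + 23% + 4% = 90%.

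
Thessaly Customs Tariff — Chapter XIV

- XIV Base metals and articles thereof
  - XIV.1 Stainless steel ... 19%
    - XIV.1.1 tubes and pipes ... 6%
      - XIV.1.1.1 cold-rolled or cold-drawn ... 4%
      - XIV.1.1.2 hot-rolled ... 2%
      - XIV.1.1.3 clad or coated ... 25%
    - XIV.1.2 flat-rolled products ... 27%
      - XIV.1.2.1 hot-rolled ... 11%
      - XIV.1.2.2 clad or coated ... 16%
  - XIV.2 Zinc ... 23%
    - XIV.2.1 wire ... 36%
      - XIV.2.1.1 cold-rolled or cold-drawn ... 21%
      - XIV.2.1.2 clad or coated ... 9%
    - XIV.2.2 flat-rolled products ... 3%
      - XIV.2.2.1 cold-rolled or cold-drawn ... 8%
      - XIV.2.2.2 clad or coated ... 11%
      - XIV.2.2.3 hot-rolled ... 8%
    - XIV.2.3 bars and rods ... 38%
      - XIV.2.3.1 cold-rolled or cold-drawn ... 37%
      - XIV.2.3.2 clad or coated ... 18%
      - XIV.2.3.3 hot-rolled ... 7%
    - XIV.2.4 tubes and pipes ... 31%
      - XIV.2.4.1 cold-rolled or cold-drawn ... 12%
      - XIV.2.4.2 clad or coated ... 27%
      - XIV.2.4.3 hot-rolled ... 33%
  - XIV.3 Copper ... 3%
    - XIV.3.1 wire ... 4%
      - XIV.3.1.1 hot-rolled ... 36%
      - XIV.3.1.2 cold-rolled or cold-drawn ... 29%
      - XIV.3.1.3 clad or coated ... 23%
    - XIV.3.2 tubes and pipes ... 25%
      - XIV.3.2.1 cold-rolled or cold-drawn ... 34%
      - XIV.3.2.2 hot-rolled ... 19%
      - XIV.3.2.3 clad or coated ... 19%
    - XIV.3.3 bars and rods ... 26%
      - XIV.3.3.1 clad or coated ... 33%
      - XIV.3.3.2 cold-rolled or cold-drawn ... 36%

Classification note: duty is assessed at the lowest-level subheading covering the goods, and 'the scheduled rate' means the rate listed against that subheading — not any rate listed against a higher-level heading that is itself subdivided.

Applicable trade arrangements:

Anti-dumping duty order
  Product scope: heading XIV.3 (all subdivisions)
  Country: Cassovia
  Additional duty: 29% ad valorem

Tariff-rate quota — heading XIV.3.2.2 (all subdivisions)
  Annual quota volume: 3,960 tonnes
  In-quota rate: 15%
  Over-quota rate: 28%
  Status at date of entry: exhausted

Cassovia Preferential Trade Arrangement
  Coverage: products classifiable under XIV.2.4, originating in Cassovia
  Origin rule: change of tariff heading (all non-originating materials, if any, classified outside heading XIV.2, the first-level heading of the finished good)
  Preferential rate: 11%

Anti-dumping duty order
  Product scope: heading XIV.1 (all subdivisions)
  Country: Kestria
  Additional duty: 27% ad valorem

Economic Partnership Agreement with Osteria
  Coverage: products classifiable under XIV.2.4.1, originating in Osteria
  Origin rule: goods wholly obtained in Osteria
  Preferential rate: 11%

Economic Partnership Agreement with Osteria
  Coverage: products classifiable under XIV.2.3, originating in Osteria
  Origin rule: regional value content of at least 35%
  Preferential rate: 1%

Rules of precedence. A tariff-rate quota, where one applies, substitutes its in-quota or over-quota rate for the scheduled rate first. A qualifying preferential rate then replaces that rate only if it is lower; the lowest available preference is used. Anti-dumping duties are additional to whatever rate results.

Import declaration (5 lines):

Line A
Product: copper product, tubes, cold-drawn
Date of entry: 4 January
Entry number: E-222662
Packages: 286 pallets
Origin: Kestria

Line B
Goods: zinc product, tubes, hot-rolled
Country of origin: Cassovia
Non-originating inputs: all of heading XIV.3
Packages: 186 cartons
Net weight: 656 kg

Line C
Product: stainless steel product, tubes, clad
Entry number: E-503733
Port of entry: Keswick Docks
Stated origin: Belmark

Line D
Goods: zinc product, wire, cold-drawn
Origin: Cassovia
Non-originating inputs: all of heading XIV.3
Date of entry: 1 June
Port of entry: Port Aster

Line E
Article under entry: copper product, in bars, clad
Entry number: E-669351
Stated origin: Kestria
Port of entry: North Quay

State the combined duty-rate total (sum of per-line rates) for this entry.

Line A: copper → XIV.3; tubes → XIV.3.2; cold-drawn → XIV.3.2.1. Scheduled 34%. No special measure applies. → 34%.
Line B: zinc → XIV.2; tubes → XIV.2.4; hot-rolled → XIV.2.4.3. Scheduled 33%. Cassovia agreement on XIV.2.4: CTH met → 11% available; preferential 11%. → 11%.
Line C: stainless steel → XIV.1; tubes → XIV.1.1; clad → XIV.1.1.3. Scheduled 25%. No special measure applies. → 25%.
Line D: zinc → XIV.2; wire → XIV.2.1; cold-drawn → XIV.2.1.1. Scheduled 21%. Cassovia agreement on XIV.2.4: XIV.2.1.1 not covered. → 21%.
Line E: copper → XIV.3; in bars → XIV.3.3; clad → XIV.3.3.1. Scheduled 33%. No special measure applies. → 33%.
Sum: 34% + 11% + 25% + 21% + 33% = 124%.

124%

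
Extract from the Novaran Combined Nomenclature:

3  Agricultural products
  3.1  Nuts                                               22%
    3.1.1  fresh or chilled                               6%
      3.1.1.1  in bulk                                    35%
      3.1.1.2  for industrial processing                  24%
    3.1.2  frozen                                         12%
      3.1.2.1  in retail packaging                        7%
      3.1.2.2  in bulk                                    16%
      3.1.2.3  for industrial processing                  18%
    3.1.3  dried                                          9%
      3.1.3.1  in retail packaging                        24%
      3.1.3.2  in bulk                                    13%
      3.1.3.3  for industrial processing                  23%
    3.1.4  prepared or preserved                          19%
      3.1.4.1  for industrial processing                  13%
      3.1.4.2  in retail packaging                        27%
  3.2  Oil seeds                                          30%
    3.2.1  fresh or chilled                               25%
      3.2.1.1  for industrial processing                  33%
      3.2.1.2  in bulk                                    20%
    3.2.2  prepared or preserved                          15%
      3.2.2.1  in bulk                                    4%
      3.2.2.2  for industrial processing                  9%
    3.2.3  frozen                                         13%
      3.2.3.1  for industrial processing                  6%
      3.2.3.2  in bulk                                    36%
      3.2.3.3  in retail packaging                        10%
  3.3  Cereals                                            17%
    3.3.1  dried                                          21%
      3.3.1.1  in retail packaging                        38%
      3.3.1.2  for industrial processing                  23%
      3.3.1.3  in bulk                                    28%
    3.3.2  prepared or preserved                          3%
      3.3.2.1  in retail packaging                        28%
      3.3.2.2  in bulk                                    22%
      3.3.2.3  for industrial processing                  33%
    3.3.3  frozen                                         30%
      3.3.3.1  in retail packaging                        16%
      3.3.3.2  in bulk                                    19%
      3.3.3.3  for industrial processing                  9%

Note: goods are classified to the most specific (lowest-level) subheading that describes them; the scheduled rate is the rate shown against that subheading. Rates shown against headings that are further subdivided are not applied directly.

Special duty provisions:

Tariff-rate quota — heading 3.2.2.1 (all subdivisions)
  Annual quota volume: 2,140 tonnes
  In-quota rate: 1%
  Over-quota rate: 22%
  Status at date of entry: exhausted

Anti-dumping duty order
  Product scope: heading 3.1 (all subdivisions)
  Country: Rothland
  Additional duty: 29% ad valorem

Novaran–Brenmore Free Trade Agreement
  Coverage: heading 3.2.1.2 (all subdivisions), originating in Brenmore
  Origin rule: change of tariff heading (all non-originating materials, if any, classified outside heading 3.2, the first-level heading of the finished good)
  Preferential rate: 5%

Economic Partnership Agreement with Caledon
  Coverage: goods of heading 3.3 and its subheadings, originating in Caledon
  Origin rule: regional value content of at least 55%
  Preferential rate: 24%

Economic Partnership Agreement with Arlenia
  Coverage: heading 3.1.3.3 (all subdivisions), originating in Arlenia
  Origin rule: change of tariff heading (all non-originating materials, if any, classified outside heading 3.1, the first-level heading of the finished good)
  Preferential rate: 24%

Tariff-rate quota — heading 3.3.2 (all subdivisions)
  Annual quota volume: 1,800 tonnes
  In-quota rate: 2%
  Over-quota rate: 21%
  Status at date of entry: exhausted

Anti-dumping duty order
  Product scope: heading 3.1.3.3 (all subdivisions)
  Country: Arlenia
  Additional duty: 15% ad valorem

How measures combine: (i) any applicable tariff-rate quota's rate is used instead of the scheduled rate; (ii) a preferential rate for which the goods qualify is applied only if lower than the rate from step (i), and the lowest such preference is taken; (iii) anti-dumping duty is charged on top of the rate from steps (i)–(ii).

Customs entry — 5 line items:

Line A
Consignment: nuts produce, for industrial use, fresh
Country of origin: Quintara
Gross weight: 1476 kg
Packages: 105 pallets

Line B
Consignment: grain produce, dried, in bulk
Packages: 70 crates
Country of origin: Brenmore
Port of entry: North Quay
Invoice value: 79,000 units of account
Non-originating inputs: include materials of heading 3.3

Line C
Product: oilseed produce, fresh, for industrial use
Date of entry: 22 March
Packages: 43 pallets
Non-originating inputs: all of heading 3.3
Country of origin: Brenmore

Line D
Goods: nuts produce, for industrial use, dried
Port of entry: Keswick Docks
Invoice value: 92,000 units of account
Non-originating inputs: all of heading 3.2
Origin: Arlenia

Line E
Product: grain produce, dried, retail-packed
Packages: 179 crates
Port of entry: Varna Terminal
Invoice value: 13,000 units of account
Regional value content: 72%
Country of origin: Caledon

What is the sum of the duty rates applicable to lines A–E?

Line A: nuts → 3.1; fresh → 3.1.1; for industrial use → 3.1.1.2. Scheduled 24%. No special measure applies. → 24%.
Line B: grain → 3.3; dried → 3.3.1; in bulk → 3.3.1.3. Scheduled 28%. Brenmore agreement on 3.2.1.2: 3.3.1.3 not covered. → 28%.
Line C: oilseed → 3.2; fresh → 3.2.1; for industrial use → 3.2.1.1. Scheduled 33%. Brenmore agreement on 3.2.1.2: 3.2.1.1 not covered. → 33%.
Line D: nuts → 3.1; dried → 3.1.3; for industrial use → 3.1.3.3. Scheduled 23%. Arlenia agreement on 3.1.3.3: CTH met → 24% available; preference 24% not lower than 23% → no reduction; anti-dumping (Arlenia, 3.1.3.3): +15%; total 23% + 15% = 38%. → 38%.
Line E: grain → 3.3; dried → 3.3.1; retail-packed → 3.3.1.1. Scheduled 38%. Caledon agreement on 3.3: RVC ≥ 55% → 24% available; preferential 24%. → 24%.
Sum: 24% + 28% + 33% + 38% + 24% = 147%.

147%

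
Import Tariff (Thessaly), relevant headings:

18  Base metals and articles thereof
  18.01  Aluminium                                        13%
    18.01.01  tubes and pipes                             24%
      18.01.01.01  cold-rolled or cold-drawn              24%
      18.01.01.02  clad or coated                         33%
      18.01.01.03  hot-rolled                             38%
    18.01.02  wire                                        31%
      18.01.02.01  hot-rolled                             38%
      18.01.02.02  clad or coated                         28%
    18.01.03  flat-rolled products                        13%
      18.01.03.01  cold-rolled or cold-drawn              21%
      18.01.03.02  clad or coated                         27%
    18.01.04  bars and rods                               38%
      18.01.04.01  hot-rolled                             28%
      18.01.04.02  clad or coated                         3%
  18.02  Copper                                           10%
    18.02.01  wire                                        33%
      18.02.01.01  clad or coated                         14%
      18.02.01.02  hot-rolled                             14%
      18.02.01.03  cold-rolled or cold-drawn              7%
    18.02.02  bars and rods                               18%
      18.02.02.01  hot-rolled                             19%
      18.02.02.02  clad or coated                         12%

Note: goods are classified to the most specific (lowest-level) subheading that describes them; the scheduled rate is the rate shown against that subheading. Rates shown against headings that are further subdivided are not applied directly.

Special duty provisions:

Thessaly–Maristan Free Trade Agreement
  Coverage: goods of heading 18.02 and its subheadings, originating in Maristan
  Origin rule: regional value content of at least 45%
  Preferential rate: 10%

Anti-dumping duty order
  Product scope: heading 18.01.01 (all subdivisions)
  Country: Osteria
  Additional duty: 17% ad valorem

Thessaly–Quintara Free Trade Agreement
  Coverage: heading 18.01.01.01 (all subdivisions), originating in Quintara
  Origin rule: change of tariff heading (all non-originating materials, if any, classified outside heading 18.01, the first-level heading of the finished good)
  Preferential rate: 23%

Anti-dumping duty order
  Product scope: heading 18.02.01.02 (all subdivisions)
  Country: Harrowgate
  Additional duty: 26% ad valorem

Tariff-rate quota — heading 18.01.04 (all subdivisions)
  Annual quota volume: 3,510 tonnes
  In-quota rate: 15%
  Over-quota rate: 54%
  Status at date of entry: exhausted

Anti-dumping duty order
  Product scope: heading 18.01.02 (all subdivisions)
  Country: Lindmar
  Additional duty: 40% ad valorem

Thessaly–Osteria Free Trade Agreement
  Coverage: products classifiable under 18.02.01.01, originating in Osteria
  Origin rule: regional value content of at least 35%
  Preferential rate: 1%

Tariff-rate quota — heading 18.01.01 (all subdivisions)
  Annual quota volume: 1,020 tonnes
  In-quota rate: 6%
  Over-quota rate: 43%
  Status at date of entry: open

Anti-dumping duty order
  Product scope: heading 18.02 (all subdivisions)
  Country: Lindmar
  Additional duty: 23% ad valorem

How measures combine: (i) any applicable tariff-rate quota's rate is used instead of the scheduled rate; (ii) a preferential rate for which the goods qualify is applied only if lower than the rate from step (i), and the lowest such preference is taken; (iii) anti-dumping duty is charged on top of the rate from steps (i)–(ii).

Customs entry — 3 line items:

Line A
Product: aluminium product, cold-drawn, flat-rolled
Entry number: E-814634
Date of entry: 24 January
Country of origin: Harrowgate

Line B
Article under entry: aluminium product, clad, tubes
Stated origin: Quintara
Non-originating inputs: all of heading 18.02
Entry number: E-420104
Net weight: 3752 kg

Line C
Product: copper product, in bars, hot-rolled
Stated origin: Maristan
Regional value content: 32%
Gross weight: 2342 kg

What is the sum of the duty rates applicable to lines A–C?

46%

Line A: aluminium → 18.01; flat-rolled → 18.01.03; cold-drawn → 18.01.03.01. Scheduled 21%. No special measure applies. → 21%.
Line B: aluminium → 18.01; tubes → 18.01.01; clad → 18.01.01.02. Scheduled 33%. quota on 18.01.01 open → in-quota 6%; Quintara agreement on 18.01.01.01: 18.01.01.02 not covered. → 6%.
Line C: copper → 18.02; in bars → 18.02.02; hot-rolled → 18.02.02.01. Scheduled 19%. Maristan agreement on 18.02: RVC < 45%. → 19%.
Sum: 21% + 6% + 19% = 46%.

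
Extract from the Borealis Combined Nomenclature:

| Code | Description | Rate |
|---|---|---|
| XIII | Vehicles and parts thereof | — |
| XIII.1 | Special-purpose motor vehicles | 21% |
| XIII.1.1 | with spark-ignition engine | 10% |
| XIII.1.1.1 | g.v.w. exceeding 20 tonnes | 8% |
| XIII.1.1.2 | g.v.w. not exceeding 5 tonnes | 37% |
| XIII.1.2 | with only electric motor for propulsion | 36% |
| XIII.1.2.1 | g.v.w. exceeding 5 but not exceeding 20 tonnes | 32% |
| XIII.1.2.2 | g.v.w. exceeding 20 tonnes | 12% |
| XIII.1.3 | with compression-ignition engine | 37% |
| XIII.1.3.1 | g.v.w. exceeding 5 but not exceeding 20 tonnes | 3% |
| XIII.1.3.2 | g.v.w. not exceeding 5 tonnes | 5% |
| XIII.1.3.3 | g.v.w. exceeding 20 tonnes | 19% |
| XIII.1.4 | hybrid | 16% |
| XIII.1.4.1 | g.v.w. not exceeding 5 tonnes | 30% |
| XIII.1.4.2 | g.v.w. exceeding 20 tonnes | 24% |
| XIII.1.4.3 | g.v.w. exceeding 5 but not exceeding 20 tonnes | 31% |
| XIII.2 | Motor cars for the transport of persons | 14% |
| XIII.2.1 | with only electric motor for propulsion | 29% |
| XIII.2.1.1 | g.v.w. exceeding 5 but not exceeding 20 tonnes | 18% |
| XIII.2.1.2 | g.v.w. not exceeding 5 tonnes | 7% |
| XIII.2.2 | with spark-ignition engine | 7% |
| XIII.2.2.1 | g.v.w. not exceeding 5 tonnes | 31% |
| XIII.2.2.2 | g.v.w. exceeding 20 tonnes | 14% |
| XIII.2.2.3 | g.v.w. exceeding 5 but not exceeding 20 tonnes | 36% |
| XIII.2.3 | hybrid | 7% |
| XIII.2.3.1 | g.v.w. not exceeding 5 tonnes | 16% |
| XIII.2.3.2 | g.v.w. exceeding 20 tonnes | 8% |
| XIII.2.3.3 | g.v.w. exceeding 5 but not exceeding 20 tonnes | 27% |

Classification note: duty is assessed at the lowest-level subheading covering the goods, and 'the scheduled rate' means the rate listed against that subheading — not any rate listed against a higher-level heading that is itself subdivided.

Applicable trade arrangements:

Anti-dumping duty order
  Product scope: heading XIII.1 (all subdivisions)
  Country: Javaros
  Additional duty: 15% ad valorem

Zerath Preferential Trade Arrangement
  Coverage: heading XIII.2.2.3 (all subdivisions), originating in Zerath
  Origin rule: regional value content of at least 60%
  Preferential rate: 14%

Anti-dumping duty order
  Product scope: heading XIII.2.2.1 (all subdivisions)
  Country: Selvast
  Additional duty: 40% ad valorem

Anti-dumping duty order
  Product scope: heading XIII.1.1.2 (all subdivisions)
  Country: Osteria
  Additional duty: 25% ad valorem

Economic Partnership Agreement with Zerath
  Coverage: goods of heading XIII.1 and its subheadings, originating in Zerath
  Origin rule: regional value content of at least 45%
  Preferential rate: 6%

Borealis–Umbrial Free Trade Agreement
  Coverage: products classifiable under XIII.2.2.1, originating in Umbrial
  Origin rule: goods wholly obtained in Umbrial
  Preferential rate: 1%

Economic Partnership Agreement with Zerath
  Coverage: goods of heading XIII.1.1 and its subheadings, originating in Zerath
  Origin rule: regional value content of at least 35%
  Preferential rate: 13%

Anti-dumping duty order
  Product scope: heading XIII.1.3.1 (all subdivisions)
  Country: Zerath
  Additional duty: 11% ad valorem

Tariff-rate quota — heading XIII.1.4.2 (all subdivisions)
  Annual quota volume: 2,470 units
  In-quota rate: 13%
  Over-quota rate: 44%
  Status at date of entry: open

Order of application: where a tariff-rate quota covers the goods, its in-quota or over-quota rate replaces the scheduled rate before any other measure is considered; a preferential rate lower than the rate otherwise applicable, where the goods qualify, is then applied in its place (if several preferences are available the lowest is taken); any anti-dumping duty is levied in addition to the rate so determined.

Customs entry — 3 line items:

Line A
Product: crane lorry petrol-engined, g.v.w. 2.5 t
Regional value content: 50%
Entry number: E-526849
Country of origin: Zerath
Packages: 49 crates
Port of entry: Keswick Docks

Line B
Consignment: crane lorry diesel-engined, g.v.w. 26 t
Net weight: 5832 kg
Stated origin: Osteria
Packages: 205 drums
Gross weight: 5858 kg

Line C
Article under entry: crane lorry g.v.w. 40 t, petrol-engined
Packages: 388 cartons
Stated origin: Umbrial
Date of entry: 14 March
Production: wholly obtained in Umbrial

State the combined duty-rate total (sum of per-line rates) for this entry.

Line A: crane lorry → XIII.1; petrol-engined → XIII.1.1; g.v.w. 2.5 t → XIII.1.1.2. Scheduled 37%. Zerath agreement on XIII.2.2.3: XIII.1.1.2 not covered; Zerath agreement on XIII.1: RVC ≥ 45% → 6% available; Zerath agreement on XIII.1.1: RVC ≥ 35% → 13% available; preferential 6%. → 6%.
Line B: crane lorry → XIII.1; diesel-engined → XIII.1.3; g.v.w. 26 t → XIII.1.3.3. Scheduled 19%. No special measure applies. → 19%.
Line C: crane lorry → XIII.1; petrol-engined → XIII.1.1; g.v.w. 40 t → XIII.1.1.1. Scheduled 8%. Umbrial agreement on XIII.2.2.1: XIII.1.1.1 not covered. → 8%.
Sum: 6% + 19% + 8% = 33%.

33%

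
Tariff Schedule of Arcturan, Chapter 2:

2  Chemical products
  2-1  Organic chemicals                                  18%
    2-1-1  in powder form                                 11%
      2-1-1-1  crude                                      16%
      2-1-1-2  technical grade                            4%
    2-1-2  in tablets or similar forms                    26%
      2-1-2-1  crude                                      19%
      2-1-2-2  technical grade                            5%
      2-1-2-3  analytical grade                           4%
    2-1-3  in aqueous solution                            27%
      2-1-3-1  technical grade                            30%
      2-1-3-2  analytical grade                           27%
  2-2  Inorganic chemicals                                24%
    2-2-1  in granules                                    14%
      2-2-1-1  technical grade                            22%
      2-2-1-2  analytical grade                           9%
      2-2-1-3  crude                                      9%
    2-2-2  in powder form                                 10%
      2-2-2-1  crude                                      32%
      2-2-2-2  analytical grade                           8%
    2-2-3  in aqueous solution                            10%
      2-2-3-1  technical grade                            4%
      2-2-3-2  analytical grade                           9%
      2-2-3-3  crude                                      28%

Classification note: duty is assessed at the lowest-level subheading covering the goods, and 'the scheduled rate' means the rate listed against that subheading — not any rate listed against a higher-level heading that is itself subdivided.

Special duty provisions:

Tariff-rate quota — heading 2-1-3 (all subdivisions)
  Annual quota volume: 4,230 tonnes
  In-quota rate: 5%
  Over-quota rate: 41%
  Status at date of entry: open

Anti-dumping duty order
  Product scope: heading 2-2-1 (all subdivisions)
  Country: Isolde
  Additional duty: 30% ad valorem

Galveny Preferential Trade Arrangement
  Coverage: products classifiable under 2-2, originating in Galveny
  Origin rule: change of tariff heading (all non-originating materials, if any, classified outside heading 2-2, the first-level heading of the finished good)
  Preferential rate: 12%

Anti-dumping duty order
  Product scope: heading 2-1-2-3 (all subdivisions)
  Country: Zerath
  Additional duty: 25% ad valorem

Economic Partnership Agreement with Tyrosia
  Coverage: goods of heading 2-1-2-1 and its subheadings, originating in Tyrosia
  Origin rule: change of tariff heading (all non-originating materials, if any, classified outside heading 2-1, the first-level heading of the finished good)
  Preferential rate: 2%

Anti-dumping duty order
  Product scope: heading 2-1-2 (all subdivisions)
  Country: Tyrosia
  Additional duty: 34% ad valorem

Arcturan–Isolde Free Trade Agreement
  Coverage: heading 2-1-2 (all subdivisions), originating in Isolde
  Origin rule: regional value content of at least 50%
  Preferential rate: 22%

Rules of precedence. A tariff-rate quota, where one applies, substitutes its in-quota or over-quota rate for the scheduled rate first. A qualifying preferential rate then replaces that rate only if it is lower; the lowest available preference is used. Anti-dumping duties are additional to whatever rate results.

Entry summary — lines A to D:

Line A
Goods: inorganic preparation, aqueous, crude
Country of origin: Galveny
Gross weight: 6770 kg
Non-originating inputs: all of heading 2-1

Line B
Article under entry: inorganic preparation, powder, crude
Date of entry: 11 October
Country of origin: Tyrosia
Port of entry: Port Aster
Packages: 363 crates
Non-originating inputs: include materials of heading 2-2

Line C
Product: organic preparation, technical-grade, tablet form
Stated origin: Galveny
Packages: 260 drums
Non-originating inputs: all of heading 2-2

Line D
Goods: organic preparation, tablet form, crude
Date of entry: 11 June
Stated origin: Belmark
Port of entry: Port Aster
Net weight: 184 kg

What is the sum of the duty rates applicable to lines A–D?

Line A: inorganic → 2-2; aqueous → 2-2-3; crude → 2-2-3-3. Scheduled 28%. Galveny agreement on 2-2: CTH met → 12% available; preferential 12%. → 12%.
Line B: inorganic → 2-2; powder → 2-2-2; crude → 2-2-2-1. Scheduled 32%. Tyrosia agreement on 2-1-2-1: 2-2-2-1 not covered. → 32%.
Line C: organic → 2-1; tablet form → 2-1-2; technical-grade → 2-1-2-2. Scheduled 5%. Galveny agreement on 2-2: 2-1-2-2 not covered. → 5%.
Line D: organic → 2-1; tablet form → 2-1-2; crude → 2-1-2-1. Scheduled 19%. No special measure applies. → 19%.
Sum: 12% + 32% + 5% + 19% = 68%.

68%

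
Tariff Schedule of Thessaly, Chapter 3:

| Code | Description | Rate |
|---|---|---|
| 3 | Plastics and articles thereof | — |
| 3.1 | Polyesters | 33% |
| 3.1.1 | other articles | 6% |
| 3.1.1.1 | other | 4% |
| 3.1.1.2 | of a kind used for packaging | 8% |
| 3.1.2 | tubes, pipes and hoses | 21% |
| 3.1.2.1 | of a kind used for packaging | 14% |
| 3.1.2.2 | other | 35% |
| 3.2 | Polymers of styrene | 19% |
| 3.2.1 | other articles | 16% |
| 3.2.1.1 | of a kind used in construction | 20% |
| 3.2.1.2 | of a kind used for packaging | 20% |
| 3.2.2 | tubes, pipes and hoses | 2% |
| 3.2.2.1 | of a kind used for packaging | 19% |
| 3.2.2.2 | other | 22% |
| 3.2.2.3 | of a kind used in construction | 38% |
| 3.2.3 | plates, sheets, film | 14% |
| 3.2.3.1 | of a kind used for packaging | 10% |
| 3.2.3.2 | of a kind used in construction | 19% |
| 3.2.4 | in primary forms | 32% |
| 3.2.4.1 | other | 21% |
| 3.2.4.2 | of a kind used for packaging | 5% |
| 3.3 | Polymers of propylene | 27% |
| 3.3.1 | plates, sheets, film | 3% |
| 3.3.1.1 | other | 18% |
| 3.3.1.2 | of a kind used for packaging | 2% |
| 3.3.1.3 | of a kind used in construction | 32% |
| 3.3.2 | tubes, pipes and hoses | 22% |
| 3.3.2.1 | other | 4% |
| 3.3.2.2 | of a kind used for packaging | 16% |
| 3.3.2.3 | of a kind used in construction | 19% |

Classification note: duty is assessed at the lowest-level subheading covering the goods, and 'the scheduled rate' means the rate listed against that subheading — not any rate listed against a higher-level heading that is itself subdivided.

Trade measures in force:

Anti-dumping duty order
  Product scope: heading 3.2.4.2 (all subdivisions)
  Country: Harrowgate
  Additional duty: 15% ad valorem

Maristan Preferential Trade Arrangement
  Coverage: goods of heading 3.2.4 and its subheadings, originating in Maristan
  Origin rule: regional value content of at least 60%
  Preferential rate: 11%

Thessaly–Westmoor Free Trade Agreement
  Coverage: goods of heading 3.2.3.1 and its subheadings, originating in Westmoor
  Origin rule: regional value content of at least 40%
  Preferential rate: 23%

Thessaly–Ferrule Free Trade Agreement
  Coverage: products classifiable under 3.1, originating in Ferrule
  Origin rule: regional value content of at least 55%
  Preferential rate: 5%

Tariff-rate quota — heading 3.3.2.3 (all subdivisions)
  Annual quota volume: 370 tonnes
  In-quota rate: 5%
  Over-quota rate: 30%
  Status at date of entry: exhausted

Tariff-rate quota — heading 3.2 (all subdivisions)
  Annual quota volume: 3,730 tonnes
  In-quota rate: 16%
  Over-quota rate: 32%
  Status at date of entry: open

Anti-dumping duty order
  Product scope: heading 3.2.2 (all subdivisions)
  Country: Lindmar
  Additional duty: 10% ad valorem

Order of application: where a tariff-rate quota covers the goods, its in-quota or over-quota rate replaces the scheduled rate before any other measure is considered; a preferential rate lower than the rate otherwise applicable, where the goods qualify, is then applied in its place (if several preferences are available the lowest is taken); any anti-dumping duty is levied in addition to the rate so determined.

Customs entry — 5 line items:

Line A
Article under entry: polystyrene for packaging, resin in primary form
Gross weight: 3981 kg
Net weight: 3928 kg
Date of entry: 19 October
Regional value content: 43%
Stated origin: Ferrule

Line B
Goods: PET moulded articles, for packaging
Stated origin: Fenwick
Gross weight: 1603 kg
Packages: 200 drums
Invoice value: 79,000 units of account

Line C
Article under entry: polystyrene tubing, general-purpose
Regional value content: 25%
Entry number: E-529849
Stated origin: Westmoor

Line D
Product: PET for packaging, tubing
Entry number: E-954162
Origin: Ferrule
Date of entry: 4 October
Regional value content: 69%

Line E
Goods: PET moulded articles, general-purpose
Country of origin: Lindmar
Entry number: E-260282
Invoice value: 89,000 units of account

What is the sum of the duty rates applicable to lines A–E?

Line A: polystyrene → 3.2; resin in primary form → 3.2.4; for packaging → 3.2.4.2. Scheduled 5%. quota on 3.2 open → in-quota 16%; Ferrule agreement on 3.1: 3.2.4.2 not covered. → 16%.
Line B: PET → 3.1; moulded articles → 3.1.1; for packaging → 3.1.1.2. Scheduled 8%. No special measure applies. → 8%.
Line C: polystyrene → 3.2; tubing → 3.2.2; general-purpose → 3.2.2.2. Scheduled 22%. quota on 3.2 open → in-quota 16%; Westmoor agreement on 3.2.3.1: 3.2.2.2 not covered. → 16%.
Line D: PET → 3.1; tubing → 3.1.2; for packaging → 3.1.2.1. Scheduled 14%. Ferrule agreement on 3.1: RVC ≥ 55% → 5% available; preferential 5%. → 5%.
Line E: PET → 3.1; moulded articles → 3.1.1; general-purpose → 3.1.1.1. Scheduled 4%. No special measure applies. → 4%.
Sum: 16% + 8% + 16% + 5% + 4% = 49%.

49%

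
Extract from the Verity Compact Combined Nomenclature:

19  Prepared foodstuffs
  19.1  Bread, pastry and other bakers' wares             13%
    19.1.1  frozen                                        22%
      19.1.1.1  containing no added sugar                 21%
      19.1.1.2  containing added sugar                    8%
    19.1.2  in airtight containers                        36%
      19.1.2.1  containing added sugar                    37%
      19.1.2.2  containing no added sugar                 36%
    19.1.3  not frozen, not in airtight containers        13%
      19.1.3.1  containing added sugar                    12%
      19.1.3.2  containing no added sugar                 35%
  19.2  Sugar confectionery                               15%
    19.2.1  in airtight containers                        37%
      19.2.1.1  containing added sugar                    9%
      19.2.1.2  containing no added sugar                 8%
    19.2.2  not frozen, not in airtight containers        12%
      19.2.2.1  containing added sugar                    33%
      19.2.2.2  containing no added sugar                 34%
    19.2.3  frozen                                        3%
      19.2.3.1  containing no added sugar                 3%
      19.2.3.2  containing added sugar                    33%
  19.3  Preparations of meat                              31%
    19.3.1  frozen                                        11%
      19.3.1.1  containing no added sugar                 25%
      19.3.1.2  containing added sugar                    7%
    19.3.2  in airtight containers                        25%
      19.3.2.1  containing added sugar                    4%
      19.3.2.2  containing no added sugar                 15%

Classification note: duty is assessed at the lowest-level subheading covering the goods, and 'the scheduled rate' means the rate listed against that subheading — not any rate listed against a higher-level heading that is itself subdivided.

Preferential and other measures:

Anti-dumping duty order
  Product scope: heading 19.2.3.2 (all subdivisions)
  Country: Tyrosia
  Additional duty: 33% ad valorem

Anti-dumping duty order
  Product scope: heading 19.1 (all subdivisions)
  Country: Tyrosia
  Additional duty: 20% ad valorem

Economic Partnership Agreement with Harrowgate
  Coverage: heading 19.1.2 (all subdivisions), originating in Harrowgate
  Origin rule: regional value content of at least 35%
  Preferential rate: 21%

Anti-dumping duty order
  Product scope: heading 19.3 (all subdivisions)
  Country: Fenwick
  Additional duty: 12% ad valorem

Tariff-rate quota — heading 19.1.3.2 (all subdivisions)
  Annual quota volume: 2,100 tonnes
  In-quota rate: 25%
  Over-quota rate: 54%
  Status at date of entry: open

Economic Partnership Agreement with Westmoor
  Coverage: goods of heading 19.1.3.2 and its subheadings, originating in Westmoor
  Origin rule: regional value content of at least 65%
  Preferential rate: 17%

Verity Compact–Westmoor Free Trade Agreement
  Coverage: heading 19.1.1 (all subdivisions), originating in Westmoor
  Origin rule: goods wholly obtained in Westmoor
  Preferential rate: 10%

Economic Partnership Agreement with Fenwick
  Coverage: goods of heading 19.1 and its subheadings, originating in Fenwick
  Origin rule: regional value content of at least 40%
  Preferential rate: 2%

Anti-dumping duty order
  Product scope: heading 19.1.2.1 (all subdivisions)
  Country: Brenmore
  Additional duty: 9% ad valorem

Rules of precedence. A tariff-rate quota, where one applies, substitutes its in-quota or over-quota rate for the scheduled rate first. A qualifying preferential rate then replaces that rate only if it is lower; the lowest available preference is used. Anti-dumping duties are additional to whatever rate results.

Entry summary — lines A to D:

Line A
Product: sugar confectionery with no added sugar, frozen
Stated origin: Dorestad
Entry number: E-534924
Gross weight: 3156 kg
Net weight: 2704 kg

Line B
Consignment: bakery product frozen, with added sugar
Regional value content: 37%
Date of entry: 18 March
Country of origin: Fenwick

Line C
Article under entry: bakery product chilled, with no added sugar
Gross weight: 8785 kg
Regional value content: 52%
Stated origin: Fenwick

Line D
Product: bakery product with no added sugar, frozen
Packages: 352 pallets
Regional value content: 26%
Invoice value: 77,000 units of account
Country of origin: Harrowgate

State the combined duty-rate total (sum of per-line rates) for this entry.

Line A: sugar confectionery → 19.2; frozen → 19.2.3; with no added sugar → 19.2.3.1. Scheduled 3%. No special measure applies. → 3%.
Line B: bakery product → 19.1; frozen → 19.1.1; with added sugar → 19.1.1.2. Scheduled 8%. Fenwick agreement on 19.1: RVC < 40%. → 8%.
Line C: bakery product → 19.1; chilled → 19.1.3; with no added sugar → 19.1.3.2. Scheduled 35%. quota on 19.1.3.2 open → in-quota 25%; Fenwick agreement on 19.1: RVC ≥ 40% → 2% available; preferential 2%. → 2%.
Line D: bakery product → 19.1; frozen → 19.1.1; with no added sugar → 19.1.1.1. Scheduled 21%. Harrowgate agreement on 19.1.2: 19.1.1.1 not covered. → 21%.
Sum: 3% + 8% + 2% + 21% = 34%.

34%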